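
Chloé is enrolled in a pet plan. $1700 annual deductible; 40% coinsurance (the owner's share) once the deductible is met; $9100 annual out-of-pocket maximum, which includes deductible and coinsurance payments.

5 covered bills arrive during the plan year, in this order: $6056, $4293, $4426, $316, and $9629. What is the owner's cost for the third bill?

$1770.40

Claim 1 ($6056): deductible takes $1700, $4356 remains; owner's 40% is $1742.40. Cost to owner: $3442.40. OOP to date $3442.40.
Claim 2 ($4293): deductible already satisfied, so owner's share is 40% × $4293 = $1717.20. Cost to owner: $1717.20. OOP to date $5159.60.
Claim 3 ($4426): deductible met; 40% of $4426 = $1770.40. Owner pays $1770.40; OOP now $6930.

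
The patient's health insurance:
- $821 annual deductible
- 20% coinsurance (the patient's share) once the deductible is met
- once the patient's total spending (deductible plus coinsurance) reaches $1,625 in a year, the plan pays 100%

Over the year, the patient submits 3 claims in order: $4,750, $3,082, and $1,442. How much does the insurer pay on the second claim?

#1 ($4,750): $821 finishes the deductible; $3,929 goes to coinsurance; 20% of $3,929 = $785.80. Patient pays $1,606.80; OOP now $1,606.80. Plan pays $4,750 − $1,606.80 = $3,143.20.
#2 ($3,082): 20% coinsurance on $3,082 = $616.40. Adding that to $1,606.80 gives $2,223.20, past the $1,625 cap; patient pays only $1,625 − $1,606.80 = $18.20. Plan pays $3,082 − $18.20 = $3,063.80.

$3,063.80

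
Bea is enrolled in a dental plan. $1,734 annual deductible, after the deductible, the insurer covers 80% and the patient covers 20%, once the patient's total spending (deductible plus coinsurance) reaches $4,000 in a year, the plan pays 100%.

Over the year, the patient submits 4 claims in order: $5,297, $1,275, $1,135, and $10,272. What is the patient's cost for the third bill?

$227

Claim 1 ($5,297): $1,734 finishes the deductible; $3,563 goes to coinsurance; patient's 20% is $712.60. Cost to patient: $2,446.60. OOP to date $2,446.60.
Claim 2 ($1,275): 20% coinsurance on $1,275 = $255. Patient pays $255; OOP now $2,701.60.
Claim 3 ($1,135): 20% coinsurance on $1,135 = $227. Patient owes $227 (running OOP $2,928.60).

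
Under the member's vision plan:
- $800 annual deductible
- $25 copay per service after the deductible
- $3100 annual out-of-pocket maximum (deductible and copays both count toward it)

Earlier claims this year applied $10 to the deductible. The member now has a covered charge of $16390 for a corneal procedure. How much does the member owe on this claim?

$815

$10 of the $800 deductible is already met, leaving $790.
After the $790 deductible portion, $16390 − $790 = $15600 is subject to the copay.
Copay on this service: $25.
Member responsibility before any cap: $790 + $25 = $815.
Total out-of-pocket so far would be $10 + $815 = $825, below the $3100 cap — no reduction.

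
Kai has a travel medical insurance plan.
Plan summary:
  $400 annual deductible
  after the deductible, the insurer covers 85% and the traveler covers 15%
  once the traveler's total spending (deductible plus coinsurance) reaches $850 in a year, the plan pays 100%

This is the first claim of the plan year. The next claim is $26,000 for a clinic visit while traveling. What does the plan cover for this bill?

$25,150

Deductible not yet touched, so the first $400 of the bill goes to the deductible.
That leaves $26,000 − $400 = $25,600 for coinsurance.
15% of $25,600 = $3,840 falls to the traveler.
Traveler responsibility before any cap: $400 + $3,840 = $4,240.
Adding $4,240 to the $0 already spent would give $4,240, which exceeds the $850 cap; the traveler pays just $850 − $0 = $850.
Insurer pays the balance: $26,000 − $850 = $25,150.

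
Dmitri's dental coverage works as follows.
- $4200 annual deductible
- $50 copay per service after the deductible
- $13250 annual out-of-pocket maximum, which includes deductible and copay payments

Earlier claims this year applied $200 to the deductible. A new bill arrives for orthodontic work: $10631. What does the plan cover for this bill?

$6581

Deductible still to meet: $4200 − $200 = $4000.
The remaining $6631 (= $10631 − $4000) moves to the copay.
Copay on this service: $50.
That puts the patient's cost at $4000 + $50 = $4050 before any cap.
Year-to-date out-of-pocket becomes $200 + $4050 = $4250, still under the $13250 maximum, so no cap applies.
Insurer pays the balance: $10631 − $4050 = $6581.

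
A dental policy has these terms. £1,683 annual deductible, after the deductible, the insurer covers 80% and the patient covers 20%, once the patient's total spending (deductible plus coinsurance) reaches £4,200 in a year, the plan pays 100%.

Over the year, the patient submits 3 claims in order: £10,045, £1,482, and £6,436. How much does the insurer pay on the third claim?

#1 (£10,045): £1,683 to deductible, leaving £8,362; patient's 20% is £1,672.40. Patient pays £3,355.40; OOP now £3,355.40. Plan pays £10,045 − £3,355.40 = £6,689.60.
#2 (£1,482): 20% coinsurance on £1,482 = £296.40. Cost to patient: £296.40. OOP to date £3,651.80. Insurer: £1,482 − £296.40 = £1,185.60.
#3 (£6,436): 20% coinsurance on £6,436 = £1,287.20. OOP would hit £4,939 > £4,200, so the cap limits the patient to £4,200 − £3,651.80 = £548.20. Insurer: £6,436 − £548.20 = £5,887.80.

£5,887.80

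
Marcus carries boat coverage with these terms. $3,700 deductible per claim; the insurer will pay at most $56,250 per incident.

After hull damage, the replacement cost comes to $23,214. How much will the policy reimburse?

After the deductible, $23,214 − $3,700 = $19,514 remains.
$19,514 ≤ $56,250, so the limit doesn't bind; insurer pays $19,514.

$19,514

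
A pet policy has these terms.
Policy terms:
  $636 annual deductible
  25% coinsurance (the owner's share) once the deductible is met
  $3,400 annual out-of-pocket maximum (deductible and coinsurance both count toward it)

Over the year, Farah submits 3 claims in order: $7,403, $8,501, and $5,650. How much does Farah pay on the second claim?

Claim 1 — $7,403: deductible takes $636, $6,767 remains; coinsurance $6,767 × 25% = $1,691.75. Cost to owner: $2,327.75. OOP to date $2,327.75.
Claim 2 — $8,501: deductible met; 25% of $8,501 = $2,125.25. OOP would hit $4,453 > $3,400, so the cap limits the owner to $3,400 − $2,327.75 = $1,072.25.

$1,072.25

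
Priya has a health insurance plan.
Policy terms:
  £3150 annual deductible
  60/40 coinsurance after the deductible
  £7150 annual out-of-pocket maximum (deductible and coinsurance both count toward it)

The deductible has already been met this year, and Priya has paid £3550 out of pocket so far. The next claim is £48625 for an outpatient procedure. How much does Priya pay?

£3600

With the deductible met, the entire £48625 is subject to coinsurance.
Patient's 40% share of £48625 is £19450.
Year-to-date out-of-pocket would reach £3550 + £19450 = £23000, above the £7150 maximum, so the patient pays only £7150 − £3550 = £3600.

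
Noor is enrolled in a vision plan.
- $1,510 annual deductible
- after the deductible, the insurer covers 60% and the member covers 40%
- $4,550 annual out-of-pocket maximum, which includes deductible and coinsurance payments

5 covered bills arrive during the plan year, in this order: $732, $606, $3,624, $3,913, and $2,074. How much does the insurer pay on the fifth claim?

$1,980

#1 ($732): all of it applies to the deductible. Member owes $732 (running OOP $732). Insurer: $732 − $732 = $0.
#2 ($606): entire amount goes to the deductible. Member pays $606; OOP now $1,338. Insurer: $606 − $606 = $0.
#3 ($3,624): deductible takes $172, $3,452 remains; 40% of $3,452 = $1,380.80. Member owes $1,552.80 (running OOP $2,890.80). Plan pays $3,624 − $1,552.80 = $2,071.20.
#4 ($3,913): 40% coinsurance on $3,913 = $1,565.20. Cost to member: $1,565.20. OOP to date $4,456. Insurer: $3,913 − $1,565.20 = $2,347.80.
#5 ($2,074): deductible met; 40% of $2,074 = $829.60. That would push OOP to $5,285.60, over the $4,550 cap, so member pays $4,550 − $4,456 = $94. Plan pays $2,074 − $94 = $1,980.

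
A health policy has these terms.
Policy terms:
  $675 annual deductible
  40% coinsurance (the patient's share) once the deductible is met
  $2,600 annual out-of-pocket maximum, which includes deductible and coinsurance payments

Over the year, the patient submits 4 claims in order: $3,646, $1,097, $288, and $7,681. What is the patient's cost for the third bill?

$115.20

#1 ($3,646): deductible takes $675, $2,971 remains; 40% of $2,971 = $1,188.40. Patient pays $1,863.40; OOP now $1,863.40.
#2 ($1,097): deductible met; 40% of $1,097 = $438.80. Patient pays $438.80; OOP now $2,302.20.
#3 ($288): 40% coinsurance on $288 = $115.20. Cost to patient: $115.20. OOP to date $2,417.40.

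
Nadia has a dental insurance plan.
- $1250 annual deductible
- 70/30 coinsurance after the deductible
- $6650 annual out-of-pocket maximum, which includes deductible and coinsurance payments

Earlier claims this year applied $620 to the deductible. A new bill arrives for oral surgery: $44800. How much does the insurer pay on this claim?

$38770

$620 of the $1250 deductible is already met, leaving $630.
That leaves $44800 − $630 = $44170 for coinsurance.
30% of $44170 = $13251 falls to the patient.
Patient responsibility before any cap: $630 + $13251 = $13881.
Year-to-date out-of-pocket would reach $620 + $13881 = $14501, above the $6650 maximum, so the patient pays only $6650 − $620 = $6030.
Insurer pays the balance: $44800 − $6030 = $38770.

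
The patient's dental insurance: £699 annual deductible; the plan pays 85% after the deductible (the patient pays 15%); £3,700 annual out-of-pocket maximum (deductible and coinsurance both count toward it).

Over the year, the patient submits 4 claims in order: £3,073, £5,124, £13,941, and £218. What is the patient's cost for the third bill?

£1,876.30

Claim 1 — £3,073: £699 to deductible, leaving £2,374; 15% of £2,374 = £356.10. Cost to patient: £1,055.10. OOP to date £1,055.10.
Claim 2 — £5,124: 15% coinsurance on £5,124 = £768.60. Patient owes £768.60 (running OOP £1,823.70).
Claim 3 — £13,941: 15% coinsurance on £13,941 = £2,091.15. OOP would hit £3,914.85 > £3,700, so the cap limits the patient to £3,700 − £1,823.70 = £1,876.30.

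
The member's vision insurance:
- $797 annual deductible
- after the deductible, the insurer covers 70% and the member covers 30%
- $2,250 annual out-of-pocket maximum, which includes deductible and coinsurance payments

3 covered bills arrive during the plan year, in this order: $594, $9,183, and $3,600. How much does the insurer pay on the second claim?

$7,527

Claim 1 ($594): all of it applies to the deductible. Member pays $594; OOP now $594. Insurer: $594 − $594 = $0.
Claim 2 ($9,183): deductible takes $203, $8,980 remains; coinsurance $8,980 × 30% = $2,694. Claim cost before the cap: $203 + $2,694 = $2,897. Adding that to $594 gives $3,491, past the $2,250 cap; member pays only $2,250 − $594 = $1,656. Insurer: $9,183 − $1,656 = $7,527.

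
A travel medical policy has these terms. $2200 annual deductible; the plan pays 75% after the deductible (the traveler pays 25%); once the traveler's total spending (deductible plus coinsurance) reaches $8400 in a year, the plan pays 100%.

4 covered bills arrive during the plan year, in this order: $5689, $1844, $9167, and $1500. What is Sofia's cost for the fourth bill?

Claim 1 ($5689): $2200 finishes the deductible; $3489 goes to coinsurance; traveler's 25% is $872.25. Traveler pays $3072.25; OOP now $3072.25.
Claim 2 ($1844): 25% coinsurance on $1844 = $461. Traveler owes $461 (running OOP $3533.25).
Claim 3 ($9167): 25% coinsurance on $9167 = $2291.75. Traveler owes $2291.75 (running OOP $5825).
Claim 4 ($1500): deductible met; 25% of $1500 = $375. Traveler pays $375; OOP now $6200.

$375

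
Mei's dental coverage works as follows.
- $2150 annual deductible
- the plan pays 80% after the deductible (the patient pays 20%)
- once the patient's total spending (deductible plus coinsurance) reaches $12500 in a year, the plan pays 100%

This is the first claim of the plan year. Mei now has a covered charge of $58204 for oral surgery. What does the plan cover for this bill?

Nothing has been paid toward the $2150 deductible, so the first $2150 of this charge is applied there.
After the $2150 deductible portion, $58204 − $2150 = $56054 is subject to coinsurance.
20% of $56054 = $11210.80 falls to the patient.
Patient responsibility before any cap: $2150 + $11210.80 = $13360.80.
Year-to-date out-of-pocket would reach $0 + $13360.80 = $13360.80, above the $12500 maximum, so the patient pays only $12500 − $0 = $12500.
The insurer covers the remainder: $58204 − $12500 = $45704.

$45704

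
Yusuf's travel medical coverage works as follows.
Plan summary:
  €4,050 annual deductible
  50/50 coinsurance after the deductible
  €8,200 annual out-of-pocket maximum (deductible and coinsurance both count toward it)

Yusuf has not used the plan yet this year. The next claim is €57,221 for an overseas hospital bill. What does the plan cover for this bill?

€49,021

The full €4,050 deductible is still open; €4,050 of this bill applies to it.
After the €4,050 deductible portion, €57,221 − €4,050 = €53,171 is subject to coinsurance.
Coinsurance: €53,171 × 50% = €26,585.50.
Traveler responsibility before any cap: €4,050 + €26,585.50 = €30,635.50.
Adding €30,635.50 to the €0 already spent would give €30,635.50, which exceeds the €8,200 cap; the traveler pays just €8,200 − €0 = €8,200.
The plan picks up €57,221 − €8,200 = €49,021.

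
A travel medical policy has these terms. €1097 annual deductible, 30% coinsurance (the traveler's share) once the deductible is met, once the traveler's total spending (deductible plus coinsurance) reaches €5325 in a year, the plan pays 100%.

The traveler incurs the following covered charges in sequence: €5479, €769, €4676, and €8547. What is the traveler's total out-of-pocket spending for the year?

€5325

Bill 1, €5479: deductible takes €1097, €4382 remains; 30% of €4382 = €1314.60. Cost to traveler: €2411.60. OOP to date €2411.60.
Bill 2, €769: 30% coinsurance on €769 = €230.70. Cost to traveler: €230.70. OOP to date €2642.30.
Bill 3, €4676: deductible already satisfied, so traveler's share is 30% × €4676 = €1402.80. Traveler owes €1402.80 (running OOP €4045.10).
Bill 4, €8547: deductible met; 30% of €8547 = €2564.10. OOP would hit €6609.20 > €5325, so the cap limits the traveler to €5325 − €4045.10 = €1279.90.
Total paid by the traveler: €2411.60 + €230.70 + €1402.80 + €1279.90 = €5325.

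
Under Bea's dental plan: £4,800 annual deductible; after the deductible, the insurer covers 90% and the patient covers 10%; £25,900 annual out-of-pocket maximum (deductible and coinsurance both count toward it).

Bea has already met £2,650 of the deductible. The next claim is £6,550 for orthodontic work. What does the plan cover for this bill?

£2,650 of the £4,800 deductible is already met, leaving £2,150.
That leaves £6,550 − £2,150 = £4,400 for coinsurance.
Patient's 10% share of £4,400 is £440.
That puts the patient's cost at £2,150 + £440 = £2,590 before any cap.
Total out-of-pocket so far would be £2,650 + £2,590 = £5,240, below the £25,900 cap — no reduction.
The plan picks up £6,550 − £2,590 = £3,960.

£3,960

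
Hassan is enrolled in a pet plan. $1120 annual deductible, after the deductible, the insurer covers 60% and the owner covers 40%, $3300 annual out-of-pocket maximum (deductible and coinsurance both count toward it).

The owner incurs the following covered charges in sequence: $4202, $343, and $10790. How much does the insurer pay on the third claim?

$9980

#1 ($4202): deductible takes $1120, $3082 remains; owner's 40% is $1232.80. Owner owes $2352.80 (running OOP $2352.80). Insurer: $4202 − $2352.80 = $1849.20.
#2 ($343): 40% coinsurance on $343 = $137.20. Owner owes $137.20 (running OOP $2490). Plan pays $343 − $137.20 = $205.80.
#3 ($10790): 40% coinsurance on $10790 = $4316. Adding that to $2490 gives $6806, past the $3300 cap; owner pays only $3300 − $2490 = $810. Insurer: $10790 − $810 = $9980.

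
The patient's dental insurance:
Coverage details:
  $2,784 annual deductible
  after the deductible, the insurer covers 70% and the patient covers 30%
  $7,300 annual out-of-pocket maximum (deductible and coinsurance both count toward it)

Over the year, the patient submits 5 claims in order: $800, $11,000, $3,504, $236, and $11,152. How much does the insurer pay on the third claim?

$2,452.80

Bill 1, $800: all of it applies to the deductible. Patient owes $800 (running OOP $800). Insurer: $800 − $800 = $0.
Bill 2, $11,000: $1,984 to deductible, leaving $9,016; patient's 30% is $2,704.80. Patient pays $4,688.80; OOP now $5,488.80. Plan pays $11,000 − $4,688.80 = $6,311.20.
Bill 3, $3,504: 30% coinsurance on $3,504 = $1,051.20. Patient pays $1,051.20; OOP now $6,540. Insurer: $3,504 − $1,051.20 = $2,452.80.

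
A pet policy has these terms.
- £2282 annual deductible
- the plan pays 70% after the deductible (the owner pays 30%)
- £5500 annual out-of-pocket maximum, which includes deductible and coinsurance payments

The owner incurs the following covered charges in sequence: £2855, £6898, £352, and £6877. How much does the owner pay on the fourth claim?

£871.10

Bill 1, £2855: £2282 finishes the deductible; £573 goes to coinsurance; coinsurance £573 × 30% = £171.90. Owner pays £2453.90; OOP now £2453.90.
Bill 2, £6898: deductible already satisfied, so owner's share is 30% × £6898 = £2069.40. Owner owes £2069.40 (running OOP £4523.30).
Bill 3, £352: deductible already satisfied, so owner's share is 30% × £352 = £105.60. Owner pays £105.60; OOP now £4628.90.
Bill 4, £6877: 30% coinsurance on £6877 = £2063.10. OOP would hit £6692 > £5500, so the cap limits the owner to £5500 − £4628.90 = £871.10.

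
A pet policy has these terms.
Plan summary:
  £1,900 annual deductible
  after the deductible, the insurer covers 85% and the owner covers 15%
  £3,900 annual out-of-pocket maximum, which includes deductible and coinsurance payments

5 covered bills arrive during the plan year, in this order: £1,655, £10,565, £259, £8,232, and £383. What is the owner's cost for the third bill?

£38.85

Bill 1, £1,655: entire amount goes to the deductible. Owner pays £1,655; OOP now £1,655.
Bill 2, £10,565: deductible takes £245, £10,320 remains; 15% of £10,320 = £1,548. Owner pays £1,793; OOP now £3,448.
Bill 3, £259: deductible met; 15% of £259 = £38.85. Owner pays £38.85; OOP now £3,486.85.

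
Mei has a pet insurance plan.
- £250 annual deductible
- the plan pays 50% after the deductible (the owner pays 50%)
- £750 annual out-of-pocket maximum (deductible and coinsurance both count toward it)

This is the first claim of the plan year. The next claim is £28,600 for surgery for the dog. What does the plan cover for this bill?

£27,850

The full £250 deductible is still open; £250 of this bill applies to it.
After the £250 deductible portion, £28,600 − £250 = £28,350 is subject to coinsurance.
50% of £28,350 = £14,175 falls to the owner.
Owner responsibility before any cap: £250 + £14,175 = £14,425.
Adding £14,425 to the £0 already spent would give £14,425, which exceeds the £750 cap; the owner pays just £750 − £0 = £750.
The plan picks up £28,600 − £750 = £27,850.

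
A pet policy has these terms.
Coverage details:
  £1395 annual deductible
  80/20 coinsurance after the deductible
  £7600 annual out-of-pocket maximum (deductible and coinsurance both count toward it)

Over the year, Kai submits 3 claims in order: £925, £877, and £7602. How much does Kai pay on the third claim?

#1 (£925): all of it applies to the deductible. Owner pays £925; OOP now £925.
#2 (£877): £470 to deductible, leaving £407; coinsurance £407 × 20% = £81.40. Cost to owner: £551.40. OOP to date £1476.40.
#3 (£7602): deductible already satisfied, so owner's share is 20% × £7602 = £1520.40. Owner pays £1520.40; OOP now £2996.80.

£1520.40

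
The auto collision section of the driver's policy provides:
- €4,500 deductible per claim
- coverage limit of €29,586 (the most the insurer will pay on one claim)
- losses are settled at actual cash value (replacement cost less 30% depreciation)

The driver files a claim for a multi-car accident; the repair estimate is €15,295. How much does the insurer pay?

€6,206.50

Actual cash value after 30% depreciation: €15,295 × 70% = €10,706.50.
Subtract the deductible: €10,706.50 − €4,500 = €6,206.50.
That's under the €29,586 cap, so the insurer reimburses the full €6,206.50.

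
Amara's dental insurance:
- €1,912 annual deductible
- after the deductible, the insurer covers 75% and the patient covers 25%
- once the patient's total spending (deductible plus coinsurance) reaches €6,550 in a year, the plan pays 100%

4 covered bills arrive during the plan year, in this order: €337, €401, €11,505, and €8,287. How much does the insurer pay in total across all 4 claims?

Bill 1, €337: fully absorbed by the deductible. Patient pays €337; OOP now €337. Insurer: €337 − €337 = €0.
Bill 2, €401: all of it applies to the deductible. Cost to patient: €401. OOP to date €738. Insurer: €401 − €401 = €0.
Bill 3, €11,505: deductible takes €1,174, €10,331 remains; coinsurance €10,331 × 25% = €2,582.75. Patient pays €3,756.75; OOP now €4,494.75. Insurer: €11,505 − €3,756.75 = €7,748.25.
Bill 4, €8,287: deductible already satisfied, so patient's share is 25% × €8,287 = €2,071.75. Adding that to €4,494.75 gives €6,566.50, past the €6,550 cap; patient pays only €6,550 − €4,494.75 = €2,055.25. Insurer: €8,287 − €2,055.25 = €6,231.75.
Insurer total = bills − patient's total = €20,530 − €6,550 = €13,980.

€13,980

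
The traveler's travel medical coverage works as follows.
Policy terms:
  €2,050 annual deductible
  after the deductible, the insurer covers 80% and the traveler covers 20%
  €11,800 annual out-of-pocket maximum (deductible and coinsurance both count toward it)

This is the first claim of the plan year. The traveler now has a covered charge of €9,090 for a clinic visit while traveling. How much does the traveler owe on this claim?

€3,458

Deductible not yet touched, so the first €2,050 of the bill goes to the deductible.
That leaves €9,090 − €2,050 = €7,040 for coinsurance.
Coinsurance: €7,040 × 20% = €1,408.
Traveler responsibility before any cap: €2,050 + €1,408 = €3,458.
Year-to-date out-of-pocket becomes €0 + €3,458 = €3,458, still under the €11,800 maximum, so no cap applies.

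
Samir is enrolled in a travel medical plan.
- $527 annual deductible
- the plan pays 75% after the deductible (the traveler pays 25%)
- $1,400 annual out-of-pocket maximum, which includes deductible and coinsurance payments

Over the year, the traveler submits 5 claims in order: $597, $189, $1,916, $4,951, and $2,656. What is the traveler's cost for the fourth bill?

$329.25

#1 ($597): $527 finishes the deductible; $70 goes to coinsurance; traveler's 25% is $17.50. Cost to traveler: $544.50. OOP to date $544.50.
#2 ($189): 25% coinsurance on $189 = $47.25. Traveler owes $47.25 (running OOP $591.75).
#3 ($1,916): deductible met; 25% of $1,916 = $479. Cost to traveler: $479. OOP to date $1,070.75.
#4 ($4,951): deductible already satisfied, so traveler's share is 25% × $4,951 = $1,237.75. OOP would hit $2,308.50 > $1,400, so the cap limits the traveler to $1,400 − $1,070.75 = $329.25.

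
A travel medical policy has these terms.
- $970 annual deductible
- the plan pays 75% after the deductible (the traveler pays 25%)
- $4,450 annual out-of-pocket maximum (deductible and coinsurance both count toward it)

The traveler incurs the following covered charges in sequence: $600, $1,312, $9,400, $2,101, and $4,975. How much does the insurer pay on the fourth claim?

Claim 1 — $600: all of it applies to the deductible. Cost to traveler: $600. OOP to date $600. Plan pays $600 − $600 = $0.
Claim 2 — $1,312: $370 to deductible, leaving $942; coinsurance $942 × 25% = $235.50. Traveler pays $605.50; OOP now $1,205.50. Plan pays $1,312 − $605.50 = $706.50.
Claim 3 — $9,400: 25% coinsurance on $9,400 = $2,350. Cost to traveler: $2,350. OOP to date $3,555.50. Insurer: $9,400 − $2,350 = $7,050.
Claim 4 — $2,101: 25% coinsurance on $2,101 = $525.25. Cost to traveler: $525.25. OOP to date $4,080.75. Insurer: $2,101 − $525.25 = $1,575.75.

$1,575.75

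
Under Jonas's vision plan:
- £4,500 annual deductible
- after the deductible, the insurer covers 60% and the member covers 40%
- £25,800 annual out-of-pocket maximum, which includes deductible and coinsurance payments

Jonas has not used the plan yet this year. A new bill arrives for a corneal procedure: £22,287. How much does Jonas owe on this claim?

Deductible not yet touched, so the first £4,500 of the bill goes to the deductible.
The remaining £17,787 (= £22,287 − £4,500) moves to coinsurance.
Member's 40% share of £17,787 is £7,114.80.
Member responsibility before any cap: £4,500 + £7,114.80 = £11,614.80.
Cumulative spending £0 + £11,614.80 = £11,614.80 stays under the £25,800 maximum.

£11,614.80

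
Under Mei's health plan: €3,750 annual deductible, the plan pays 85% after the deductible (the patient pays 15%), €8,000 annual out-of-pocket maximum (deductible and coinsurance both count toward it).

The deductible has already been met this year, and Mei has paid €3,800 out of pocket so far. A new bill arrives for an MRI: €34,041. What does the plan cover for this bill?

The deductible is already satisfied, so the full bill goes to coinsurance.
Patient's 15% share of €34,041 is €5,106.15.
That would bring total out-of-pocket to €8,906.15, past the €8,000 cap. The patient is capped at €8,000 − €3,800 = €4,200 on this claim.
The plan picks up €34,041 − €4,200 = €29,841.

€29,841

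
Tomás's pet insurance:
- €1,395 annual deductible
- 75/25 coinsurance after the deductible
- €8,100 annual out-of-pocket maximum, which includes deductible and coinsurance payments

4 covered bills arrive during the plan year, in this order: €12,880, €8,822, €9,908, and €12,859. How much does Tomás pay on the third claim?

€1,628.25

#1 (€12,880): €1,395 to deductible, leaving €11,485; coinsurance €11,485 × 25% = €2,871.25. Cost to owner: €4,266.25. OOP to date €4,266.25.
#2 (€8,822): deductible already satisfied, so owner's share is 25% × €8,822 = €2,205.50. Owner owes €2,205.50 (running OOP €6,471.75).
#3 (€9,908): deductible met; 25% of €9,908 = €2,477. That would push OOP to €8,948.75, over the €8,100 cap, so owner pays €8,100 − €6,471.75 = €1,628.25.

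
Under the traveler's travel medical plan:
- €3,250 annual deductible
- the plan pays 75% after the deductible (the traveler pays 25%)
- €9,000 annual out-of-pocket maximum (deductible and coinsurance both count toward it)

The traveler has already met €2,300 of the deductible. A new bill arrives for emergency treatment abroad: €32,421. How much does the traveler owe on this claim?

Deductible still to meet: €3,250 − €2,300 = €950.
The remaining €31,471 (= €32,421 − €950) moves to coinsurance.
Traveler's 25% share of €31,471 is €7,867.75.
So the traveler owes €950 + €7,867.75 = €8,817.75 before any cap.
Year-to-date out-of-pocket would reach €2,300 + €8,817.75 = €11,117.75, above the €9,000 maximum, so the traveler pays only €9,000 − €2,300 = €6,700.

€6,700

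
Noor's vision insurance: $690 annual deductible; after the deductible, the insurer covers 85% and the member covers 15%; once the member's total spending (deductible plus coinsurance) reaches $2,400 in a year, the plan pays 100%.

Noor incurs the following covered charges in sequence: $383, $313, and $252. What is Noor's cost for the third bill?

$37.80

#1 ($383): all of it applies to the deductible. Member owes $383 (running OOP $383).
#2 ($313): $307 finishes the deductible; $6 goes to coinsurance; 15% of $6 = $0.90. Cost to member: $307.90. OOP to date $690.90.
#3 ($252): 15% coinsurance on $252 = $37.80. Member pays $37.80; OOP now $728.70.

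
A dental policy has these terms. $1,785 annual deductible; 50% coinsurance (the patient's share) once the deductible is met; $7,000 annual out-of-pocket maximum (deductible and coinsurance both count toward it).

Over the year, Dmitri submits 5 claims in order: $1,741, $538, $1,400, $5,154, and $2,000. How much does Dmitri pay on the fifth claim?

$1,000

#1 ($1,741): all of it applies to the deductible. Patient owes $1,741 (running OOP $1,741).
#2 ($538): $44 to deductible, leaving $494; coinsurance $494 × 50% = $247. Patient pays $291; OOP now $2,032.
#3 ($1,400): deductible already satisfied, so patient's share is 50% × $1,400 = $700. Cost to patient: $700. OOP to date $2,732.
#4 ($5,154): deductible already satisfied, so patient's share is 50% × $5,154 = $2,577. Cost to patient: $2,577. OOP to date $5,309.
#5 ($2,000): 50% coinsurance on $2,000 = $1,000. Patient owes $1,000 (running OOP $6,309).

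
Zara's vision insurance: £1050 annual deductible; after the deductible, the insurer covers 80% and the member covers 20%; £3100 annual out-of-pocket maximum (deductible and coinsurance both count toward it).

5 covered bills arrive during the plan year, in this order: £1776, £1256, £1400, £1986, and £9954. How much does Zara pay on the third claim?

£280

Claim 1 (£1776): £1050 to deductible, leaving £726; 20% of £726 = £145.20. Member pays £1195.20; OOP now £1195.20.
Claim 2 (£1256): deductible met; 20% of £1256 = £251.20. Member pays £251.20; OOP now £1446.40.
Claim 3 (£1400): deductible already satisfied, so member's share is 20% × £1400 = £280. Member pays £280; OOP now £1726.40.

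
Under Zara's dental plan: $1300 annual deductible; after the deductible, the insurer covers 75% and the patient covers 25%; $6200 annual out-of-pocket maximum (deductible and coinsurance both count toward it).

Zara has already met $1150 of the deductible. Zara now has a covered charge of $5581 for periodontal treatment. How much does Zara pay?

Remaining deductible: $1300 − $1150 = $150.
The remaining $5431 (= $5581 − $150) moves to coinsurance.
25% of $5431 = $1357.75 falls to the patient.
That puts the patient's cost at $150 + $1357.75 = $1507.75 before any cap.
Year-to-date out-of-pocket becomes $1150 + $1507.75 = $2657.75, still under the $6200 maximum, so no cap applies.

$1507.75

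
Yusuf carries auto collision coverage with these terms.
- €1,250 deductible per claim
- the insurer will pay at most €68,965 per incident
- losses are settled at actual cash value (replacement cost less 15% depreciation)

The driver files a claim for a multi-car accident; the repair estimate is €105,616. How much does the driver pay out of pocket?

€36,651

Depreciate 15%: the covered value is €105,616 × 0.85 = €89,773.60.
Less the €1,250 deductible: €89,773.60 − €1,250 = €88,523.60.
€88,523.60 exceeds the €68,965 limit, so the insurer pays the limit: €68,965.
Driver's share is the uncovered remainder: €105,616 − €68,965 = €36,651.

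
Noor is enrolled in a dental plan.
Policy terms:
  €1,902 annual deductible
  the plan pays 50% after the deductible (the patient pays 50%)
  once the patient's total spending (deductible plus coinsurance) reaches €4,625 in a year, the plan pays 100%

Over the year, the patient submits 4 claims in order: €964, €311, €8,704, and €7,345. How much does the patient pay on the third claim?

€3,350

Bill 1, €964: entire amount goes to the deductible. Cost to patient: €964. OOP to date €964.
Bill 2, €311: entire amount goes to the deductible. Patient pays €311; OOP now €1,275.
Bill 3, €8,704: €627 to deductible, leaving €8,077; patient's 50% is €4,038.50. Deductible plus coinsurance: €627 + €4,038.50 = €4,665.50. That would push OOP to €5,940.50, over the €4,625 cap, so patient pays €4,625 − €1,275 = €3,350.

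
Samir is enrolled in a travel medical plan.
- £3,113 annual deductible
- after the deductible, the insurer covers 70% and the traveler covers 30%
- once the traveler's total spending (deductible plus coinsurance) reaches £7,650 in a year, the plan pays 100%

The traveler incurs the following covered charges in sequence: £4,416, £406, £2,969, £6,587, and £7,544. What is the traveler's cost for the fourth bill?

£1,976.10

Bill 1, £4,416: £3,113 finishes the deductible; £1,303 goes to coinsurance; traveler's 30% is £390.90. Cost to traveler: £3,503.90. OOP to date £3,503.90.
Bill 2, £406: deductible met; 30% of £406 = £121.80. Traveler owes £121.80 (running OOP £3,625.70).
Bill 3, £2,969: 30% coinsurance on £2,969 = £890.70. Cost to traveler: £890.70. OOP to date £4,516.40.
Bill 4, £6,587: deductible met; 30% of £6,587 = £1,976.10. Cost to traveler: £1,976.10. OOP to date £6,492.50.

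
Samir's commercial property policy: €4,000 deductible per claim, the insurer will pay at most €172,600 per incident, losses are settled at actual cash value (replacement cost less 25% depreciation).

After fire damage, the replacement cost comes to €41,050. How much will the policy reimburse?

€26,787.50

Actual cash value after 25% depreciation: €41,050 × 75% = €30,787.50.
Less the €4,000 deductible: €30,787.50 − €4,000 = €26,787.50.
€26,787.50 is within the €172,600 limit, so the insurer pays €26,787.50.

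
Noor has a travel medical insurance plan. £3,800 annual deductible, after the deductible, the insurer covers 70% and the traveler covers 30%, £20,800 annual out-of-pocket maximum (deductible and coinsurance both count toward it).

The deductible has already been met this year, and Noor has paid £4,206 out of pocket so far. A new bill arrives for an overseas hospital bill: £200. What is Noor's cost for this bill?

The deductible is already satisfied, so the full bill goes to coinsurance.
Coinsurance: £200 × 30% = £60.
Total out-of-pocket so far would be £4,206 + £60 = £4,266, below the £20,800 cap — no reduction.

£60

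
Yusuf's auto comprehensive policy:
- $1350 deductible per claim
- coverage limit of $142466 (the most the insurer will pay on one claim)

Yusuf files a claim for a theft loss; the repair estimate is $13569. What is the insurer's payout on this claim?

Less the $1350 deductible: $13569 − $1350 = $12219.
$12219 is within the $142466 limit, so the insurer pays $12219.

$12219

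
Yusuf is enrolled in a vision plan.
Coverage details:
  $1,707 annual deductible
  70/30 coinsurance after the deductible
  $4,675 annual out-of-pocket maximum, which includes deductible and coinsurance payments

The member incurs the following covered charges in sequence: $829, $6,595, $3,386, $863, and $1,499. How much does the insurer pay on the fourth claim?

$625.90

Claim 1 ($829): entire amount goes to the deductible. Cost to member: $829. OOP to date $829. Insurer: $829 − $829 = $0.
Claim 2 ($6,595): $878 to deductible, leaving $5,717; 30% of $5,717 = $1,715.10. Member owes $2,593.10 (running OOP $3,422.10). Plan pays $6,595 − $2,593.10 = $4,001.90.
Claim 3 ($3,386): deductible already satisfied, so member's share is 30% × $3,386 = $1,015.80. Member owes $1,015.80 (running OOP $4,437.90). Insurer: $3,386 − $1,015.80 = $2,370.20.
Claim 4 ($863): 30% coinsurance on $863 = $258.90. OOP would hit $4,696.80 > $4,675, so the cap limits the member to $4,675 − $4,437.90 = $237.10. Plan pays $863 − $237.10 = $625.90.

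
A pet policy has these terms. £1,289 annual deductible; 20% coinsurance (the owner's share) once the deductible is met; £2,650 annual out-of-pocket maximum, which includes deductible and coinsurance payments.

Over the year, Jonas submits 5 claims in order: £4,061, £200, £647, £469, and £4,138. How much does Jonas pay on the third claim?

£129.40

Bill 1, £4,061: deductible takes £1,289, £2,772 remains; coinsurance £2,772 × 20% = £554.40. Cost to owner: £1,843.40. OOP to date £1,843.40.
Bill 2, £200: deductible met; 20% of £200 = £40. Owner pays £40; OOP now £1,883.40.
Bill 3, £647: deductible already satisfied, so owner's share is 20% × £647 = £129.40. Cost to owner: £129.40. OOP to date £2,012.80.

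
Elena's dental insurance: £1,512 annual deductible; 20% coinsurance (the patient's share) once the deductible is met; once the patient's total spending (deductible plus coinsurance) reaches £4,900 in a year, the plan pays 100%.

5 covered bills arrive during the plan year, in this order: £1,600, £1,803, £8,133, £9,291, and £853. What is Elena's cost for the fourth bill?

£1,383.20

Claim 1 (£1,600): deductible takes £1,512, £88 remains; 20% of £88 = £17.60. Patient pays £1,529.60; OOP now £1,529.60.
Claim 2 (£1,803): deductible met; 20% of £1,803 = £360.60. Cost to patient: £360.60. OOP to date £1,890.20.
Claim 3 (£8,133): 20% coinsurance on £8,133 = £1,626.60. Cost to patient: £1,626.60. OOP to date £3,516.80.
Claim 4 (£9,291): deductible met; 20% of £9,291 = £1,858.20. That would push OOP to £5,375, over the £4,900 cap, so patient pays £4,900 − £3,516.80 = £1,383.20.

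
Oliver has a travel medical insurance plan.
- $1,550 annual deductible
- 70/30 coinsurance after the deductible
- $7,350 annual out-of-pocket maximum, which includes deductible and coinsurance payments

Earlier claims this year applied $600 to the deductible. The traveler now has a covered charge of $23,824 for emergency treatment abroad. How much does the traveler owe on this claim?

Deductible still to meet: $1,550 − $600 = $950.
That leaves $23,824 − $950 = $22,874 for coinsurance.
30% of $22,874 = $6,862.20 falls to the traveler.
So the traveler owes $950 + $6,862.20 = $7,812.20 before any cap.
That would bring total out-of-pocket to $8,412.20, past the $7,350 cap. The traveler is capped at $7,350 − $600 = $6,750 on this claim.

$6,750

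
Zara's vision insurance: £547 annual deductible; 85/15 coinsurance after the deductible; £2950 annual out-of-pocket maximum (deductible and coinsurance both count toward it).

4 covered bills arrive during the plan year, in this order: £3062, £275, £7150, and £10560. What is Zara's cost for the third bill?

£1072.50

Bill 1, £3062: £547 finishes the deductible; £2515 goes to coinsurance; 15% of £2515 = £377.25. Member pays £924.25; OOP now £924.25.
Bill 2, £275: deductible already satisfied, so member's share is 15% × £275 = £41.25. Cost to member: £41.25. OOP to date £965.50.
Bill 3, £7150: deductible already satisfied, so member's share is 15% × £7150 = £1072.50. Member owes £1072.50 (running OOP £2038).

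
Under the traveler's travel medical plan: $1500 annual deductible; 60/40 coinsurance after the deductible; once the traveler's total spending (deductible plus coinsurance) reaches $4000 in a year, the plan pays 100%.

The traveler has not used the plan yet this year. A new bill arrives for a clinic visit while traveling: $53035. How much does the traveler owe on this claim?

The full $1500 deductible is still open; $1500 of this bill applies to it.
That leaves $53035 − $1500 = $51535 for coinsurance.
40% of $51535 = $20614 falls to the traveler.
Traveler responsibility before any cap: $1500 + $20614 = $22114.
That would bring total out-of-pocket to $22114, past the $4000 cap. The traveler is capped at $4000 − $0 = $4000 on this claim.

$4000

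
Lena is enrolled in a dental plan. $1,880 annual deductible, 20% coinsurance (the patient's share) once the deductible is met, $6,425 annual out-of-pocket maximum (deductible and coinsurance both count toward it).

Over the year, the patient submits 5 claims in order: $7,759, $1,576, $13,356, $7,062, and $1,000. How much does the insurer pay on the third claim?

Claim 1 ($7,759): $1,880 finishes the deductible; $5,879 goes to coinsurance; 20% of $5,879 = $1,175.80. Patient pays $3,055.80; OOP now $3,055.80. Insurer: $7,759 − $3,055.80 = $4,703.20.
Claim 2 ($1,576): deductible met; 20% of $1,576 = $315.20. Patient pays $315.20; OOP now $3,371. Plan pays $1,576 − $315.20 = $1,260.80.
Claim 3 ($13,356): 20% coinsurance on $13,356 = $2,671.20. Patient pays $2,671.20; OOP now $6,042.20. Plan pays $13,356 − $2,671.20 = $10,684.80.

$10,684.80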